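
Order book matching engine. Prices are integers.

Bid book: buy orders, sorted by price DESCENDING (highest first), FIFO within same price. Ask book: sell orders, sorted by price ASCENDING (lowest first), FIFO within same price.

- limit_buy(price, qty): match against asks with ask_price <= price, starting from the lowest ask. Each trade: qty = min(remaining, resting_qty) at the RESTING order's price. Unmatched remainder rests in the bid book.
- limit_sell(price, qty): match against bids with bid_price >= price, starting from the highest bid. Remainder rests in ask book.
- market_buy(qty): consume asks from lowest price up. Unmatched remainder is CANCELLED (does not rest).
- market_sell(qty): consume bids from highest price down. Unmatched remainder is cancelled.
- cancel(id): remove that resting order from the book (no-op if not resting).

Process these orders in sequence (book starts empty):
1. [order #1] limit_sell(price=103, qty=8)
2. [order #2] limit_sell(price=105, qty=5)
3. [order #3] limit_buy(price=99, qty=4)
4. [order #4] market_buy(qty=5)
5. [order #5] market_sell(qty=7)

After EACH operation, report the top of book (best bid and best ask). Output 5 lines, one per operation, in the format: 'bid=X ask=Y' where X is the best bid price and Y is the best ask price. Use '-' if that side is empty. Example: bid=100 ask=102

Answer: bid=- ask=103
bid=- ask=103
bid=99 ask=103
bid=99 ask=103
bid=- ask=103

Derivation:
After op 1 [order #1] limit_sell(price=103, qty=8): fills=none; bids=[-] asks=[#1:8@103]
After op 2 [order #2] limit_sell(price=105, qty=5): fills=none; bids=[-] asks=[#1:8@103 #2:5@105]
After op 3 [order #3] limit_buy(price=99, qty=4): fills=none; bids=[#3:4@99] asks=[#1:8@103 #2:5@105]
After op 4 [order #4] market_buy(qty=5): fills=#4x#1:5@103; bids=[#3:4@99] asks=[#1:3@103 #2:5@105]
After op 5 [order #5] market_sell(qty=7): fills=#3x#5:4@99; bids=[-] asks=[#1:3@103 #2:5@105]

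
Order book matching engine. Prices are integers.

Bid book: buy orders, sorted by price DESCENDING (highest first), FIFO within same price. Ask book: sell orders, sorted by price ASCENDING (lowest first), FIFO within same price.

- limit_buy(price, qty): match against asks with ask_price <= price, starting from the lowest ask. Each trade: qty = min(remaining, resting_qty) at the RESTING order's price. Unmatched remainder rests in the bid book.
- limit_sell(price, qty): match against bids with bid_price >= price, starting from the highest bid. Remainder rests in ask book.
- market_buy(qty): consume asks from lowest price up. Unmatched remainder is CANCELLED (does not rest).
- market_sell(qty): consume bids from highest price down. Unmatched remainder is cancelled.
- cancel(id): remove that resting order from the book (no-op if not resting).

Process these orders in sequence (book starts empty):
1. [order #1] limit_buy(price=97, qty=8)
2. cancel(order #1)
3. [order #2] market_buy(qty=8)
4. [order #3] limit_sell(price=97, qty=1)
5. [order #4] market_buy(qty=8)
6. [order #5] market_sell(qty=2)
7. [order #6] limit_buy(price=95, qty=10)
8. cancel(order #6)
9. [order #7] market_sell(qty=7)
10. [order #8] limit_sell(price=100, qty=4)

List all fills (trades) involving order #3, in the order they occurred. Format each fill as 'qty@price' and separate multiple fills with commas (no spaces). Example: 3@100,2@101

After op 1 [order #1] limit_buy(price=97, qty=8): fills=none; bids=[#1:8@97] asks=[-]
After op 2 cancel(order #1): fills=none; bids=[-] asks=[-]
After op 3 [order #2] market_buy(qty=8): fills=none; bids=[-] asks=[-]
After op 4 [order #3] limit_sell(price=97, qty=1): fills=none; bids=[-] asks=[#3:1@97]
After op 5 [order #4] market_buy(qty=8): fills=#4x#3:1@97; bids=[-] asks=[-]
After op 6 [order #5] market_sell(qty=2): fills=none; bids=[-] asks=[-]
After op 7 [order #6] limit_buy(price=95, qty=10): fills=none; bids=[#6:10@95] asks=[-]
After op 8 cancel(order #6): fills=none; bids=[-] asks=[-]
After op 9 [order #7] market_sell(qty=7): fills=none; bids=[-] asks=[-]
After op 10 [order #8] limit_sell(price=100, qty=4): fills=none; bids=[-] asks=[#8:4@100]

Answer: 1@97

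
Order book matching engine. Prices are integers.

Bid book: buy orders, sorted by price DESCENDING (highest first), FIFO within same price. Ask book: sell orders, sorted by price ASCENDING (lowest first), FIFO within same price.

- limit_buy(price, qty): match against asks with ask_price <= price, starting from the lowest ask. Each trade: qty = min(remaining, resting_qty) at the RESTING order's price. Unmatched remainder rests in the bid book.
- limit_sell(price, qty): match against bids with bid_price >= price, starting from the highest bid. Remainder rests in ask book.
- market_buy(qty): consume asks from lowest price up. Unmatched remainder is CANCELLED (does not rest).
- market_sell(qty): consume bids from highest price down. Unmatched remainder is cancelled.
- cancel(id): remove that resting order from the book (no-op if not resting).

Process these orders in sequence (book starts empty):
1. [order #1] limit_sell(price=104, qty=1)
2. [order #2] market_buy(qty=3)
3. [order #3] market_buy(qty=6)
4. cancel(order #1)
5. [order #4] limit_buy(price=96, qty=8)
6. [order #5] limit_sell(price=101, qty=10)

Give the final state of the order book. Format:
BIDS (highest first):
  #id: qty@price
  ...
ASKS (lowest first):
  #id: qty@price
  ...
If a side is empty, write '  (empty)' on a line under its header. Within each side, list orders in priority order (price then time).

After op 1 [order #1] limit_sell(price=104, qty=1): fills=none; bids=[-] asks=[#1:1@104]
After op 2 [order #2] market_buy(qty=3): fills=#2x#1:1@104; bids=[-] asks=[-]
After op 3 [order #3] market_buy(qty=6): fills=none; bids=[-] asks=[-]
After op 4 cancel(order #1): fills=none; bids=[-] asks=[-]
After op 5 [order #4] limit_buy(price=96, qty=8): fills=none; bids=[#4:8@96] asks=[-]
After op 6 [order #5] limit_sell(price=101, qty=10): fills=none; bids=[#4:8@96] asks=[#5:10@101]

Answer: BIDS (highest first):
  #4: 8@96
ASKS (lowest first):
  #5: 10@101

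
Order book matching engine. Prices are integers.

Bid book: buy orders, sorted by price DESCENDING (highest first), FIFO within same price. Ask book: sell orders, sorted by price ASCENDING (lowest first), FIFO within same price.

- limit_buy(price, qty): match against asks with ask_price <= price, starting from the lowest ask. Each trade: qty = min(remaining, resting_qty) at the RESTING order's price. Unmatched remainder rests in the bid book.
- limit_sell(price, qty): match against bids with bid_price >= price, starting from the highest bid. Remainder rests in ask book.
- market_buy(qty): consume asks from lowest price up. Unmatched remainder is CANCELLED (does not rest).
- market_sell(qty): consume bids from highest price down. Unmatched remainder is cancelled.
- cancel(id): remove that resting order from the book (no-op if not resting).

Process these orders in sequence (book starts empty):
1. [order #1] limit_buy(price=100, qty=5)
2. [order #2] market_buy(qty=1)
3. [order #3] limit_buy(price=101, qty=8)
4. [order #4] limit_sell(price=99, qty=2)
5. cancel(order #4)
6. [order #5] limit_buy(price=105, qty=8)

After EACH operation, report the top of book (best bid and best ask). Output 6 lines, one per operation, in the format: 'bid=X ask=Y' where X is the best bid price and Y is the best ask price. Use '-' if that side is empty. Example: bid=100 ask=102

Answer: bid=100 ask=-
bid=100 ask=-
bid=101 ask=-
bid=101 ask=-
bid=101 ask=-
bid=105 ask=-

Derivation:
After op 1 [order #1] limit_buy(price=100, qty=5): fills=none; bids=[#1:5@100] asks=[-]
After op 2 [order #2] market_buy(qty=1): fills=none; bids=[#1:5@100] asks=[-]
After op 3 [order #3] limit_buy(price=101, qty=8): fills=none; bids=[#3:8@101 #1:5@100] asks=[-]
After op 4 [order #4] limit_sell(price=99, qty=2): fills=#3x#4:2@101; bids=[#3:6@101 #1:5@100] asks=[-]
After op 5 cancel(order #4): fills=none; bids=[#3:6@101 #1:5@100] asks=[-]
After op 6 [order #5] limit_buy(price=105, qty=8): fills=none; bids=[#5:8@105 #3:6@101 #1:5@100] asks=[-]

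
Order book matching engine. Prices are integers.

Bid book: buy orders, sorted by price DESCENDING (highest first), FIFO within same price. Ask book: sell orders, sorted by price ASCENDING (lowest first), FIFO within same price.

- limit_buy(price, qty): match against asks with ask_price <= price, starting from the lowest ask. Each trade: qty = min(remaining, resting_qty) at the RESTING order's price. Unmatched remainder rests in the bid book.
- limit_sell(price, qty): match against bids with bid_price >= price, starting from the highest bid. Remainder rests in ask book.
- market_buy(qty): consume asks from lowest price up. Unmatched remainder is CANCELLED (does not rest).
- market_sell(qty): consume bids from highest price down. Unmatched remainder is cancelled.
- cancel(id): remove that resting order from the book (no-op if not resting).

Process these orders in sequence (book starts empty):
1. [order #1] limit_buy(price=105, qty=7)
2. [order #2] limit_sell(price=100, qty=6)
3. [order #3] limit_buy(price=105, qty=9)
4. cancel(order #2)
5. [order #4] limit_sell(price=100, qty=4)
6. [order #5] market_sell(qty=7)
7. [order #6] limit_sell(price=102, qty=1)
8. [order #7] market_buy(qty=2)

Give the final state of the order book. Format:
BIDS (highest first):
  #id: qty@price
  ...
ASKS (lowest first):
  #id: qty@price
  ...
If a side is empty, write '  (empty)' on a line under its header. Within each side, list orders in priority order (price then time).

After op 1 [order #1] limit_buy(price=105, qty=7): fills=none; bids=[#1:7@105] asks=[-]
After op 2 [order #2] limit_sell(price=100, qty=6): fills=#1x#2:6@105; bids=[#1:1@105] asks=[-]
After op 3 [order #3] limit_buy(price=105, qty=9): fills=none; bids=[#1:1@105 #3:9@105] asks=[-]
After op 4 cancel(order #2): fills=none; bids=[#1:1@105 #3:9@105] asks=[-]
After op 5 [order #4] limit_sell(price=100, qty=4): fills=#1x#4:1@105 #3x#4:3@105; bids=[#3:6@105] asks=[-]
After op 6 [order #5] market_sell(qty=7): fills=#3x#5:6@105; bids=[-] asks=[-]
After op 7 [order #6] limit_sell(price=102, qty=1): fills=none; bids=[-] asks=[#6:1@102]
After op 8 [order #7] market_buy(qty=2): fills=#7x#6:1@102; bids=[-] asks=[-]

Answer: BIDS (highest first):
  (empty)
ASKS (lowest first):
  (empty)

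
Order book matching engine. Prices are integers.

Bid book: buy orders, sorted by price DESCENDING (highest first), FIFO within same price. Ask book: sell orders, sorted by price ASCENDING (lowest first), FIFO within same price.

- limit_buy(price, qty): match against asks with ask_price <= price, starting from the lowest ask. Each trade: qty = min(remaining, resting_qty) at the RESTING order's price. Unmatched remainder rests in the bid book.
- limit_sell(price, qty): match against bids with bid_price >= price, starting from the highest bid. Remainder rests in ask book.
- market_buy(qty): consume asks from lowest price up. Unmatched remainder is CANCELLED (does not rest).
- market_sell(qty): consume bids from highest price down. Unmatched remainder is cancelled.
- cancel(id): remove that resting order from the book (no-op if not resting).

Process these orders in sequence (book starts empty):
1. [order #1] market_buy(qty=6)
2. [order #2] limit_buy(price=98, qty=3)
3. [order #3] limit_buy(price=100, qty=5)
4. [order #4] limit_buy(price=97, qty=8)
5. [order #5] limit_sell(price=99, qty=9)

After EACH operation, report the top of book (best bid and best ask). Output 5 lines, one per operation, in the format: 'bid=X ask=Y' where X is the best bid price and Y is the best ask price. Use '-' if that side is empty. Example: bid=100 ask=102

After op 1 [order #1] market_buy(qty=6): fills=none; bids=[-] asks=[-]
After op 2 [order #2] limit_buy(price=98, qty=3): fills=none; bids=[#2:3@98] asks=[-]
After op 3 [order #3] limit_buy(price=100, qty=5): fills=none; bids=[#3:5@100 #2:3@98] asks=[-]
After op 4 [order #4] limit_buy(price=97, qty=8): fills=none; bids=[#3:5@100 #2:3@98 #4:8@97] asks=[-]
After op 5 [order #5] limit_sell(price=99, qty=9): fills=#3x#5:5@100; bids=[#2:3@98 #4:8@97] asks=[#5:4@99]

Answer: bid=- ask=-
bid=98 ask=-
bid=100 ask=-
bid=100 ask=-
bid=98 ask=99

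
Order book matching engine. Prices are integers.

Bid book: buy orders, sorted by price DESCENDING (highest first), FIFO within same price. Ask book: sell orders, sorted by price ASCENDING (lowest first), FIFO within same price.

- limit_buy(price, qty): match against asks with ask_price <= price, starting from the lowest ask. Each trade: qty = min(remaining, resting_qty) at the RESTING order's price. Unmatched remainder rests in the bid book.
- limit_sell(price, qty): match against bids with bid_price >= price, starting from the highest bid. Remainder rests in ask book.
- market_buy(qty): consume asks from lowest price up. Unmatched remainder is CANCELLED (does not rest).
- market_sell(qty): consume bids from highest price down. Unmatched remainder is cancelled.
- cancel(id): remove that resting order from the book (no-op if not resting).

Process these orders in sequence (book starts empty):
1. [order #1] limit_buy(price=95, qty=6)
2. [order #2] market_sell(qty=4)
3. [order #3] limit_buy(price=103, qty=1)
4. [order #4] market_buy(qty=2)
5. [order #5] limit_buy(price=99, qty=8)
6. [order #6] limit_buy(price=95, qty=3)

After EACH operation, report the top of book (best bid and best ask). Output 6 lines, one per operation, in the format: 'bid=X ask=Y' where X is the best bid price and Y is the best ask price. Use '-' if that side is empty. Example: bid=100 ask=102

After op 1 [order #1] limit_buy(price=95, qty=6): fills=none; bids=[#1:6@95] asks=[-]
After op 2 [order #2] market_sell(qty=4): fills=#1x#2:4@95; bids=[#1:2@95] asks=[-]
After op 3 [order #3] limit_buy(price=103, qty=1): fills=none; bids=[#3:1@103 #1:2@95] asks=[-]
After op 4 [order #4] market_buy(qty=2): fills=none; bids=[#3:1@103 #1:2@95] asks=[-]
After op 5 [order #5] limit_buy(price=99, qty=8): fills=none; bids=[#3:1@103 #5:8@99 #1:2@95] asks=[-]
After op 6 [order #6] limit_buy(price=95, qty=3): fills=none; bids=[#3:1@103 #5:8@99 #1:2@95 #6:3@95] asks=[-]

Answer: bid=95 ask=-
bid=95 ask=-
bid=103 ask=-
bid=103 ask=-
bid=103 ask=-
bid=103 ask=-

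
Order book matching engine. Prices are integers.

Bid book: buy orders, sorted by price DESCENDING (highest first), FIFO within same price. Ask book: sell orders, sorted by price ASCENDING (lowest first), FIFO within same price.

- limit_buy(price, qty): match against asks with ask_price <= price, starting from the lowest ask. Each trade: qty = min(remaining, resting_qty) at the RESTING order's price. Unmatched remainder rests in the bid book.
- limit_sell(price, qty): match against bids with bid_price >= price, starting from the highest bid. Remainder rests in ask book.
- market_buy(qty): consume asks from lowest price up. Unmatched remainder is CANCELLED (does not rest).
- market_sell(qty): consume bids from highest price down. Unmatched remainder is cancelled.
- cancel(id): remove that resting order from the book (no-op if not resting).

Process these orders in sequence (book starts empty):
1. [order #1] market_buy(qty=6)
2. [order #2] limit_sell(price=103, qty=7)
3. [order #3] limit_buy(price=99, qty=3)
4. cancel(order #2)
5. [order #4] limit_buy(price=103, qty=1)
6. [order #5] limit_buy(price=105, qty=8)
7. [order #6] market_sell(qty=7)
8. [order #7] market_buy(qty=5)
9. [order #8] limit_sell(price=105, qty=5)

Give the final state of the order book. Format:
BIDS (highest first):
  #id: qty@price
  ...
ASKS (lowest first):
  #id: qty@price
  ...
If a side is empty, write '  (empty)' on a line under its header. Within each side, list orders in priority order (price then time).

After op 1 [order #1] market_buy(qty=6): fills=none; bids=[-] asks=[-]
After op 2 [order #2] limit_sell(price=103, qty=7): fills=none; bids=[-] asks=[#2:7@103]
After op 3 [order #3] limit_buy(price=99, qty=3): fills=none; bids=[#3:3@99] asks=[#2:7@103]
After op 4 cancel(order #2): fills=none; bids=[#3:3@99] asks=[-]
After op 5 [order #4] limit_buy(price=103, qty=1): fills=none; bids=[#4:1@103 #3:3@99] asks=[-]
After op 6 [order #5] limit_buy(price=105, qty=8): fills=none; bids=[#5:8@105 #4:1@103 #3:3@99] asks=[-]
After op 7 [order #6] market_sell(qty=7): fills=#5x#6:7@105; bids=[#5:1@105 #4:1@103 #3:3@99] asks=[-]
After op 8 [order #7] market_buy(qty=5): fills=none; bids=[#5:1@105 #4:1@103 #3:3@99] asks=[-]
After op 9 [order #8] limit_sell(price=105, qty=5): fills=#5x#8:1@105; bids=[#4:1@103 #3:3@99] asks=[#8:4@105]

Answer: BIDS (highest first):
  #4: 1@103
  #3: 3@99
ASKS (lowest first):
  #8: 4@105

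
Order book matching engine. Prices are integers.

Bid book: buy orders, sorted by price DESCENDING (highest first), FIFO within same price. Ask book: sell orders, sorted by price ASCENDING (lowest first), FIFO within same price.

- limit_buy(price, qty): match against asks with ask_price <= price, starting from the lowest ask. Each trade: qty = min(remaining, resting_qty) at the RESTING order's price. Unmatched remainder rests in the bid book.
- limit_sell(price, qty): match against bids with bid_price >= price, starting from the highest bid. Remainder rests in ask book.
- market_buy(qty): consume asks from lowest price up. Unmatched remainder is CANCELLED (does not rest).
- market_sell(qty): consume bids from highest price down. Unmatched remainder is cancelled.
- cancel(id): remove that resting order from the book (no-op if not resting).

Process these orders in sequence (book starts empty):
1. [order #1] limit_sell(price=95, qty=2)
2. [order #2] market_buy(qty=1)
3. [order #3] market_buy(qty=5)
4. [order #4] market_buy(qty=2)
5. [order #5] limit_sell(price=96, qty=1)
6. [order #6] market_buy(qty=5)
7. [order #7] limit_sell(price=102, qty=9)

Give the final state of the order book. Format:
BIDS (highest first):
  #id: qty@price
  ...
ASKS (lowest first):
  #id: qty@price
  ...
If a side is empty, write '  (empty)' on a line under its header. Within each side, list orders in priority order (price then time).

Answer: BIDS (highest first):
  (empty)
ASKS (lowest first):
  #7: 9@102

Derivation:
After op 1 [order #1] limit_sell(price=95, qty=2): fills=none; bids=[-] asks=[#1:2@95]
After op 2 [order #2] market_buy(qty=1): fills=#2x#1:1@95; bids=[-] asks=[#1:1@95]
After op 3 [order #3] market_buy(qty=5): fills=#3x#1:1@95; bids=[-] asks=[-]
After op 4 [order #4] market_buy(qty=2): fills=none; bids=[-] asks=[-]
After op 5 [order #5] limit_sell(price=96, qty=1): fills=none; bids=[-] asks=[#5:1@96]
After op 6 [order #6] market_buy(qty=5): fills=#6x#5:1@96; bids=[-] asks=[-]
After op 7 [order #7] limit_sell(price=102, qty=9): fills=none; bids=[-] asks=[#7:9@102]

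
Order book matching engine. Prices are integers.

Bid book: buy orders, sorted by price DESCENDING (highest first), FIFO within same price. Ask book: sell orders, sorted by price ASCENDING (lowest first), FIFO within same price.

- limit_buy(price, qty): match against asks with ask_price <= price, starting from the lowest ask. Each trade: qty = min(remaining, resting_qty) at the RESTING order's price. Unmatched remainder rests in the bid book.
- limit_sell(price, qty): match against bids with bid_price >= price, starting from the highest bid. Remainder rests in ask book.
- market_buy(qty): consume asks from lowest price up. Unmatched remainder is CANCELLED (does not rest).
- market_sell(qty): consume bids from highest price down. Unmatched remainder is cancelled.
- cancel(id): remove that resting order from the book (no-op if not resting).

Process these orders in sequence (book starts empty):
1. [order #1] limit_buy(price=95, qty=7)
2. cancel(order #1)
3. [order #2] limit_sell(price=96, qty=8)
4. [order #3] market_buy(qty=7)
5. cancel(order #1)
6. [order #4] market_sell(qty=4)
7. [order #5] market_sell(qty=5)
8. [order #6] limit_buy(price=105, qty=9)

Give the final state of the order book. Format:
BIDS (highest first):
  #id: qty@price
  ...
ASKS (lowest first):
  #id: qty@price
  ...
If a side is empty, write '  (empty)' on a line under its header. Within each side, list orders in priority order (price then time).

Answer: BIDS (highest first):
  #6: 8@105
ASKS (lowest first):
  (empty)

Derivation:
After op 1 [order #1] limit_buy(price=95, qty=7): fills=none; bids=[#1:7@95] asks=[-]
After op 2 cancel(order #1): fills=none; bids=[-] asks=[-]
After op 3 [order #2] limit_sell(price=96, qty=8): fills=none; bids=[-] asks=[#2:8@96]
After op 4 [order #3] market_buy(qty=7): fills=#3x#2:7@96; bids=[-] asks=[#2:1@96]
After op 5 cancel(order #1): fills=none; bids=[-] asks=[#2:1@96]
After op 6 [order #4] market_sell(qty=4): fills=none; bids=[-] asks=[#2:1@96]
After op 7 [order #5] market_sell(qty=5): fills=none; bids=[-] asks=[#2:1@96]
After op 8 [order #6] limit_buy(price=105, qty=9): fills=#6x#2:1@96; bids=[#6:8@105] asks=[-]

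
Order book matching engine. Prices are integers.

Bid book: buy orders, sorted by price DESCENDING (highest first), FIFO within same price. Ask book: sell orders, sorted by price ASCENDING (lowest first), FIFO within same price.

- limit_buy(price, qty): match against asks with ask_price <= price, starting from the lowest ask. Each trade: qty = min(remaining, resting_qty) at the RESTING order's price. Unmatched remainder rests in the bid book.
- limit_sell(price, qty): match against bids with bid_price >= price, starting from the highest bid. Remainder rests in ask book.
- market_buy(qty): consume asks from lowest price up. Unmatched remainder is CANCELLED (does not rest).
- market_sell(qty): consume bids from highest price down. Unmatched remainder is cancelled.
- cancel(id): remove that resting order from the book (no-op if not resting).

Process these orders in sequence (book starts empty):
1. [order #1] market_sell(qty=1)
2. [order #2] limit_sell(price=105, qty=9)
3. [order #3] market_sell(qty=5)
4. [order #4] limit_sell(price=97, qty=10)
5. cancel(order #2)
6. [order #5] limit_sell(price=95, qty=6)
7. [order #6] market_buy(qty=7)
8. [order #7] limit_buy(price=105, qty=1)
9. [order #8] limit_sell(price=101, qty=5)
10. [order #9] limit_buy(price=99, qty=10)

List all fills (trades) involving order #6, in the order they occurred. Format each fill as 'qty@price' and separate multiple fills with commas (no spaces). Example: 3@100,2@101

After op 1 [order #1] market_sell(qty=1): fills=none; bids=[-] asks=[-]
After op 2 [order #2] limit_sell(price=105, qty=9): fills=none; bids=[-] asks=[#2:9@105]
After op 3 [order #3] market_sell(qty=5): fills=none; bids=[-] asks=[#2:9@105]
After op 4 [order #4] limit_sell(price=97, qty=10): fills=none; bids=[-] asks=[#4:10@97 #2:9@105]
After op 5 cancel(order #2): fills=none; bids=[-] asks=[#4:10@97]
After op 6 [order #5] limit_sell(price=95, qty=6): fills=none; bids=[-] asks=[#5:6@95 #4:10@97]
After op 7 [order #6] market_buy(qty=7): fills=#6x#5:6@95 #6x#4:1@97; bids=[-] asks=[#4:9@97]
After op 8 [order #7] limit_buy(price=105, qty=1): fills=#7x#4:1@97; bids=[-] asks=[#4:8@97]
After op 9 [order #8] limit_sell(price=101, qty=5): fills=none; bids=[-] asks=[#4:8@97 #8:5@101]
After op 10 [order #9] limit_buy(price=99, qty=10): fills=#9x#4:8@97; bids=[#9:2@99] asks=[#8:5@101]

Answer: 6@95,1@97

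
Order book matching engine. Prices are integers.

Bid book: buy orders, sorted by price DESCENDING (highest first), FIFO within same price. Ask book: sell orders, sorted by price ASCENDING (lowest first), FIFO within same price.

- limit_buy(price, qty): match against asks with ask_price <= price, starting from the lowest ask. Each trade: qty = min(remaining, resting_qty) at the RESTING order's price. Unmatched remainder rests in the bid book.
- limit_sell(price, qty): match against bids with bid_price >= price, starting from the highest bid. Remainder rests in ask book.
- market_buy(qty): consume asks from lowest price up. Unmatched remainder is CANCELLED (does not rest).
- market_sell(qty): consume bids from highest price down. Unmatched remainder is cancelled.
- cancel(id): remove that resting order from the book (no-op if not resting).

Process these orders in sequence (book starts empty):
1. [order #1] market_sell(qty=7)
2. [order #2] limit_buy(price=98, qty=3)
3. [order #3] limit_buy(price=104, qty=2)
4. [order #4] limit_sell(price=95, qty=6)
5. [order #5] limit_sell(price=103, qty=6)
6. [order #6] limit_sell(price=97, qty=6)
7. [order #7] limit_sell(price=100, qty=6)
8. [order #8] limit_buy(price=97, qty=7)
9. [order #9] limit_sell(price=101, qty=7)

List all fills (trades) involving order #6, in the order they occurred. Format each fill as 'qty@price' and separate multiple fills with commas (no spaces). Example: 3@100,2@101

Answer: 6@97

Derivation:
After op 1 [order #1] market_sell(qty=7): fills=none; bids=[-] asks=[-]
After op 2 [order #2] limit_buy(price=98, qty=3): fills=none; bids=[#2:3@98] asks=[-]
After op 3 [order #3] limit_buy(price=104, qty=2): fills=none; bids=[#3:2@104 #2:3@98] asks=[-]
After op 4 [order #4] limit_sell(price=95, qty=6): fills=#3x#4:2@104 #2x#4:3@98; bids=[-] asks=[#4:1@95]
After op 5 [order #5] limit_sell(price=103, qty=6): fills=none; bids=[-] asks=[#4:1@95 #5:6@103]
After op 6 [order #6] limit_sell(price=97, qty=6): fills=none; bids=[-] asks=[#4:1@95 #6:6@97 #5:6@103]
After op 7 [order #7] limit_sell(price=100, qty=6): fills=none; bids=[-] asks=[#4:1@95 #6:6@97 #7:6@100 #5:6@103]
After op 8 [order #8] limit_buy(price=97, qty=7): fills=#8x#4:1@95 #8x#6:6@97; bids=[-] asks=[#7:6@100 #5:6@103]
After op 9 [order #9] limit_sell(price=101, qty=7): fills=none; bids=[-] asks=[#7:6@100 #9:7@101 #5:6@103]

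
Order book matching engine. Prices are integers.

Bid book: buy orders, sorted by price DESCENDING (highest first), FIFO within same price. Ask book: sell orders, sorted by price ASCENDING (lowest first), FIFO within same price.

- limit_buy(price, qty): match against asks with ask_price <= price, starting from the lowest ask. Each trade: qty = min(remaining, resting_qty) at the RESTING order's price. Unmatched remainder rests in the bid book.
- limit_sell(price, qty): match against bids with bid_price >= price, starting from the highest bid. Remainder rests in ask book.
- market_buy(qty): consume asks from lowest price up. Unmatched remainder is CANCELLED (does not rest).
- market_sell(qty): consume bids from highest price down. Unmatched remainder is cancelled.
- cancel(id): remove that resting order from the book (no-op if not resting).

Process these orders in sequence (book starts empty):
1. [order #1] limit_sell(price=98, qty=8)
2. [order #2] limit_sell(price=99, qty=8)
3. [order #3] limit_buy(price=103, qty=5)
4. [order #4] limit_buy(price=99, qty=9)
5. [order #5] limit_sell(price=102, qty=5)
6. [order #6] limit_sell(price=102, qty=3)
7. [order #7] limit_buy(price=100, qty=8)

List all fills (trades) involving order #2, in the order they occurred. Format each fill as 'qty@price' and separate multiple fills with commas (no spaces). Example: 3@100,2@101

After op 1 [order #1] limit_sell(price=98, qty=8): fills=none; bids=[-] asks=[#1:8@98]
After op 2 [order #2] limit_sell(price=99, qty=8): fills=none; bids=[-] asks=[#1:8@98 #2:8@99]
After op 3 [order #3] limit_buy(price=103, qty=5): fills=#3x#1:5@98; bids=[-] asks=[#1:3@98 #2:8@99]
After op 4 [order #4] limit_buy(price=99, qty=9): fills=#4x#1:3@98 #4x#2:6@99; bids=[-] asks=[#2:2@99]
After op 5 [order #5] limit_sell(price=102, qty=5): fills=none; bids=[-] asks=[#2:2@99 #5:5@102]
After op 6 [order #6] limit_sell(price=102, qty=3): fills=none; bids=[-] asks=[#2:2@99 #5:5@102 #6:3@102]
After op 7 [order #7] limit_buy(price=100, qty=8): fills=#7x#2:2@99; bids=[#7:6@100] asks=[#5:5@102 #6:3@102]

Answer: 6@99,2@99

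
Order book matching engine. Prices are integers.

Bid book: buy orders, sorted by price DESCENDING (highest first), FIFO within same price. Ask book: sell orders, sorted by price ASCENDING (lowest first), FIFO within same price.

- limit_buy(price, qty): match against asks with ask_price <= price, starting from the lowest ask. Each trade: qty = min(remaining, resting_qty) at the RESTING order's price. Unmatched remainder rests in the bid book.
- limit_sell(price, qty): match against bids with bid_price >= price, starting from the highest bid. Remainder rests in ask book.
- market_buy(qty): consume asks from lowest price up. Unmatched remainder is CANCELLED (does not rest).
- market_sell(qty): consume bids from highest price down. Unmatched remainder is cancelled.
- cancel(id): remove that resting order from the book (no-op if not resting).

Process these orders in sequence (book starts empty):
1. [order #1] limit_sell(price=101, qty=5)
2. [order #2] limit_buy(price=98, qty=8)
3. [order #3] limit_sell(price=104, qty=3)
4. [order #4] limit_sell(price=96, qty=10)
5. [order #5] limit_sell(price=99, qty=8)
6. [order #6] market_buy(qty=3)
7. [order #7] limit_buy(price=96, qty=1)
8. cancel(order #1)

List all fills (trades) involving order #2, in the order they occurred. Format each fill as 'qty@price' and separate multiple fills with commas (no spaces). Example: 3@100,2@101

Answer: 8@98

Derivation:
After op 1 [order #1] limit_sell(price=101, qty=5): fills=none; bids=[-] asks=[#1:5@101]
After op 2 [order #2] limit_buy(price=98, qty=8): fills=none; bids=[#2:8@98] asks=[#1:5@101]
After op 3 [order #3] limit_sell(price=104, qty=3): fills=none; bids=[#2:8@98] asks=[#1:5@101 #3:3@104]
After op 4 [order #4] limit_sell(price=96, qty=10): fills=#2x#4:8@98; bids=[-] asks=[#4:2@96 #1:5@101 #3:3@104]
After op 5 [order #5] limit_sell(price=99, qty=8): fills=none; bids=[-] asks=[#4:2@96 #5:8@99 #1:5@101 #3:3@104]
After op 6 [order #6] market_buy(qty=3): fills=#6x#4:2@96 #6x#5:1@99; bids=[-] asks=[#5:7@99 #1:5@101 #3:3@104]
After op 7 [order #7] limit_buy(price=96, qty=1): fills=none; bids=[#7:1@96] asks=[#5:7@99 #1:5@101 #3:3@104]
After op 8 cancel(order #1): fills=none; bids=[#7:1@96] asks=[#5:7@99 #3:3@104]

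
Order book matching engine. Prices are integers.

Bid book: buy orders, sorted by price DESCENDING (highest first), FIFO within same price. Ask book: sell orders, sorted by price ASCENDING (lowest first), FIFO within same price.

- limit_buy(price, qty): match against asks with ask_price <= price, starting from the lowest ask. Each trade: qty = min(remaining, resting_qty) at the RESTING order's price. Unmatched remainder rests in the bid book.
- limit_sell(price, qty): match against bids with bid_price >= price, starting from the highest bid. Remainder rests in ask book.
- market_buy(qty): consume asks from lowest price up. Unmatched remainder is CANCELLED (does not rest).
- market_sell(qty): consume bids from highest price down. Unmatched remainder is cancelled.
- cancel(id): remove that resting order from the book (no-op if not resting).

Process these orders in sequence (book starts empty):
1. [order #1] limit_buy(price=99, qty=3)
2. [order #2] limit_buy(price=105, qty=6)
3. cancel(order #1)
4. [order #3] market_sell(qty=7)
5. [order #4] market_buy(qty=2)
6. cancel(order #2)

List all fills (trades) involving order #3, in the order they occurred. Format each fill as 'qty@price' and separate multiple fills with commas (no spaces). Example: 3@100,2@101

After op 1 [order #1] limit_buy(price=99, qty=3): fills=none; bids=[#1:3@99] asks=[-]
After op 2 [order #2] limit_buy(price=105, qty=6): fills=none; bids=[#2:6@105 #1:3@99] asks=[-]
After op 3 cancel(order #1): fills=none; bids=[#2:6@105] asks=[-]
After op 4 [order #3] market_sell(qty=7): fills=#2x#3:6@105; bids=[-] asks=[-]
After op 5 [order #4] market_buy(qty=2): fills=none; bids=[-] asks=[-]
After op 6 cancel(order #2): fills=none; bids=[-] asks=[-]

Answer: 6@105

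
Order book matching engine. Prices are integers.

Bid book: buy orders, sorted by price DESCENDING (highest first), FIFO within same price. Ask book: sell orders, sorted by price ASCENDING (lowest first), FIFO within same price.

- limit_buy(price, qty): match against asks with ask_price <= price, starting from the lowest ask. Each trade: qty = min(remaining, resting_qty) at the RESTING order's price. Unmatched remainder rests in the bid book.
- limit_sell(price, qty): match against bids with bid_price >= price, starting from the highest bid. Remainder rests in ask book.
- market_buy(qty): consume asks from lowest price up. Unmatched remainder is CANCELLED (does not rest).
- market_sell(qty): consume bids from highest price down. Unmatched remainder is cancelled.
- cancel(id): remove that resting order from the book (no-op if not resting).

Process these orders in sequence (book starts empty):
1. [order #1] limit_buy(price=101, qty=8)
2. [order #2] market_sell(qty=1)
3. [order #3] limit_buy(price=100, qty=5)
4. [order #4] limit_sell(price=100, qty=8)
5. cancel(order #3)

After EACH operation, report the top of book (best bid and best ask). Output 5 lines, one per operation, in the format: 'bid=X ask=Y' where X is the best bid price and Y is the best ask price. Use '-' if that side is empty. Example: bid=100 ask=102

Answer: bid=101 ask=-
bid=101 ask=-
bid=101 ask=-
bid=100 ask=-
bid=- ask=-

Derivation:
After op 1 [order #1] limit_buy(price=101, qty=8): fills=none; bids=[#1:8@101] asks=[-]
After op 2 [order #2] market_sell(qty=1): fills=#1x#2:1@101; bids=[#1:7@101] asks=[-]
After op 3 [order #3] limit_buy(price=100, qty=5): fills=none; bids=[#1:7@101 #3:5@100] asks=[-]
After op 4 [order #4] limit_sell(price=100, qty=8): fills=#1x#4:7@101 #3x#4:1@100; bids=[#3:4@100] asks=[-]
After op 5 cancel(order #3): fills=none; bids=[-] asks=[-]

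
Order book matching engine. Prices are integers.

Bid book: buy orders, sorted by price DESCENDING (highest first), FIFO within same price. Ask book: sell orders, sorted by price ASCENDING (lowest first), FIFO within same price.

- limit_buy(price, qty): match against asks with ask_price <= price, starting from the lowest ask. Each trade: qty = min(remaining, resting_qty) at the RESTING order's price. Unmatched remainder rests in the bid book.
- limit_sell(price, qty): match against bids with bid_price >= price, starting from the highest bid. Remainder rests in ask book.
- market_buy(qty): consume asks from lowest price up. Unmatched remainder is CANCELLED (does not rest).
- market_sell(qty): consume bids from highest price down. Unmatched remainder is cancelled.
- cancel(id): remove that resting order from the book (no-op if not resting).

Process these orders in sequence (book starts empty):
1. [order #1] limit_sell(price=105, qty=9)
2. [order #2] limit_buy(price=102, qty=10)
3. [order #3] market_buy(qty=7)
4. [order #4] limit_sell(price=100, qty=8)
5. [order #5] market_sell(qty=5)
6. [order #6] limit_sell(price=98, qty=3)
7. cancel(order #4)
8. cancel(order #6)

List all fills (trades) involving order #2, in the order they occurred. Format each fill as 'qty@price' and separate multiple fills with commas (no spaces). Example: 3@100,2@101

Answer: 8@102,2@102

Derivation:
After op 1 [order #1] limit_sell(price=105, qty=9): fills=none; bids=[-] asks=[#1:9@105]
After op 2 [order #2] limit_buy(price=102, qty=10): fills=none; bids=[#2:10@102] asks=[#1:9@105]
After op 3 [order #3] market_buy(qty=7): fills=#3x#1:7@105; bids=[#2:10@102] asks=[#1:2@105]
After op 4 [order #4] limit_sell(price=100, qty=8): fills=#2x#4:8@102; bids=[#2:2@102] asks=[#1:2@105]
After op 5 [order #5] market_sell(qty=5): fills=#2x#5:2@102; bids=[-] asks=[#1:2@105]
After op 6 [order #6] limit_sell(price=98, qty=3): fills=none; bids=[-] asks=[#6:3@98 #1:2@105]
After op 7 cancel(order #4): fills=none; bids=[-] asks=[#6:3@98 #1:2@105]
After op 8 cancel(order #6): fills=none; bids=[-] asks=[#1:2@105]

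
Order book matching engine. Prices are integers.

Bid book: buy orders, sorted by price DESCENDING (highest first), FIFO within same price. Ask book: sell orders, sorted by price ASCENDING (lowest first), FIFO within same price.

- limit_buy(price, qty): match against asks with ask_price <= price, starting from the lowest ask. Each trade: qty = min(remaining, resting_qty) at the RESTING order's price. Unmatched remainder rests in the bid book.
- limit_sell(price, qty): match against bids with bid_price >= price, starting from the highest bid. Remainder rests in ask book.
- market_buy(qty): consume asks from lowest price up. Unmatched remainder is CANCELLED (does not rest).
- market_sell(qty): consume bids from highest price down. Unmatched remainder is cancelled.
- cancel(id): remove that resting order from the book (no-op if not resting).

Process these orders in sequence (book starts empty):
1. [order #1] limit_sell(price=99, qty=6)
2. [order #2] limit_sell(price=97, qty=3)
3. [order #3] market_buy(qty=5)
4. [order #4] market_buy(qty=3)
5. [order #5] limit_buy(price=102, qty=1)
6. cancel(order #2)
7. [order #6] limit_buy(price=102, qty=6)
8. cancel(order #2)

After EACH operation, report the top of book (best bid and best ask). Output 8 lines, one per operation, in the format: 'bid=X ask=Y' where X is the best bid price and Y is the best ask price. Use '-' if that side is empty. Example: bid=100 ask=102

After op 1 [order #1] limit_sell(price=99, qty=6): fills=none; bids=[-] asks=[#1:6@99]
After op 2 [order #2] limit_sell(price=97, qty=3): fills=none; bids=[-] asks=[#2:3@97 #1:6@99]
After op 3 [order #3] market_buy(qty=5): fills=#3x#2:3@97 #3x#1:2@99; bids=[-] asks=[#1:4@99]
After op 4 [order #4] market_buy(qty=3): fills=#4x#1:3@99; bids=[-] asks=[#1:1@99]
After op 5 [order #5] limit_buy(price=102, qty=1): fills=#5x#1:1@99; bids=[-] asks=[-]
After op 6 cancel(order #2): fills=none; bids=[-] asks=[-]
After op 7 [order #6] limit_buy(price=102, qty=6): fills=none; bids=[#6:6@102] asks=[-]
After op 8 cancel(order #2): fills=none; bids=[#6:6@102] asks=[-]

Answer: bid=- ask=99
bid=- ask=97
bid=- ask=99
bid=- ask=99
bid=- ask=-
bid=- ask=-
bid=102 ask=-
bid=102 ask=-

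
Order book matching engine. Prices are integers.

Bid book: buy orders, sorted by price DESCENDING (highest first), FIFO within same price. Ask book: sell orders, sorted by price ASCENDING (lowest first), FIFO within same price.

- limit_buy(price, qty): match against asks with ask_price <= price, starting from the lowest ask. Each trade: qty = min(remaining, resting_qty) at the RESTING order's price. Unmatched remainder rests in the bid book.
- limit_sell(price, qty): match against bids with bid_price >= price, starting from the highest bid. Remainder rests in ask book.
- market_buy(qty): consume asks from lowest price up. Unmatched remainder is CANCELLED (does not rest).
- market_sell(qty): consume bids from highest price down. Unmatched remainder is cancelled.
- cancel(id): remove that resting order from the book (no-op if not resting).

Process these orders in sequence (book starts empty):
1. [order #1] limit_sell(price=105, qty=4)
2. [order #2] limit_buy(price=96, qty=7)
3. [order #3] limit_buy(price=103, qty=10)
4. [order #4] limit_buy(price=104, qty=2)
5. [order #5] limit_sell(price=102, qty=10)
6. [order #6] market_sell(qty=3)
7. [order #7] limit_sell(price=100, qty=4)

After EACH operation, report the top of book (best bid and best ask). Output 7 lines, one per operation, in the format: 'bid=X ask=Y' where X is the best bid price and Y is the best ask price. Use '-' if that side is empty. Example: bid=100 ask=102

Answer: bid=- ask=105
bid=96 ask=105
bid=103 ask=105
bid=104 ask=105
bid=103 ask=105
bid=96 ask=105
bid=96 ask=100

Derivation:
After op 1 [order #1] limit_sell(price=105, qty=4): fills=none; bids=[-] asks=[#1:4@105]
After op 2 [order #2] limit_buy(price=96, qty=7): fills=none; bids=[#2:7@96] asks=[#1:4@105]
After op 3 [order #3] limit_buy(price=103, qty=10): fills=none; bids=[#3:10@103 #2:7@96] asks=[#1:4@105]
After op 4 [order #4] limit_buy(price=104, qty=2): fills=none; bids=[#4:2@104 #3:10@103 #2:7@96] asks=[#1:4@105]
After op 5 [order #5] limit_sell(price=102, qty=10): fills=#4x#5:2@104 #3x#5:8@103; bids=[#3:2@103 #2:7@96] asks=[#1:4@105]
After op 6 [order #6] market_sell(qty=3): fills=#3x#6:2@103 #2x#6:1@96; bids=[#2:6@96] asks=[#1:4@105]
After op 7 [order #7] limit_sell(price=100, qty=4): fills=none; bids=[#2:6@96] asks=[#7:4@100 #1:4@105]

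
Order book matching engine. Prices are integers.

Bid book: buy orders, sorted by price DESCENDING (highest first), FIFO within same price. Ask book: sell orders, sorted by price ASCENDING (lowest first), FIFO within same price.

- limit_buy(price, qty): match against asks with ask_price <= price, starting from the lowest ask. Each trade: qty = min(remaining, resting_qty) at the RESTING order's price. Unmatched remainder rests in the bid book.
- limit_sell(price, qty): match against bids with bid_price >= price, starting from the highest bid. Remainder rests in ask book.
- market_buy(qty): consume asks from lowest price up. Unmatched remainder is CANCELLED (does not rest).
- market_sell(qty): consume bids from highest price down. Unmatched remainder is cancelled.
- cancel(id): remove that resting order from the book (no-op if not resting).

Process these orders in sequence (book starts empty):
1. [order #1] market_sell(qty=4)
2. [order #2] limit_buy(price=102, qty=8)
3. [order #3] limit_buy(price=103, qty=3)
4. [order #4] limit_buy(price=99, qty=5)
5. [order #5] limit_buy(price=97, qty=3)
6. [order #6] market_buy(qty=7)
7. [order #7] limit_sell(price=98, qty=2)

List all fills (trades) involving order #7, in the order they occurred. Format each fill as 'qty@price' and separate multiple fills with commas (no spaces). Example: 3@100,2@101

After op 1 [order #1] market_sell(qty=4): fills=none; bids=[-] asks=[-]
After op 2 [order #2] limit_buy(price=102, qty=8): fills=none; bids=[#2:8@102] asks=[-]
After op 3 [order #3] limit_buy(price=103, qty=3): fills=none; bids=[#3:3@103 #2:8@102] asks=[-]
After op 4 [order #4] limit_buy(price=99, qty=5): fills=none; bids=[#3:3@103 #2:8@102 #4:5@99] asks=[-]
After op 5 [order #5] limit_buy(price=97, qty=3): fills=none; bids=[#3:3@103 #2:8@102 #4:5@99 #5:3@97] asks=[-]
After op 6 [order #6] market_buy(qty=7): fills=none; bids=[#3:3@103 #2:8@102 #4:5@99 #5:3@97] asks=[-]
After op 7 [order #7] limit_sell(price=98, qty=2): fills=#3x#7:2@103; bids=[#3:1@103 #2:8@102 #4:5@99 #5:3@97] asks=[-]

Answer: 2@103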